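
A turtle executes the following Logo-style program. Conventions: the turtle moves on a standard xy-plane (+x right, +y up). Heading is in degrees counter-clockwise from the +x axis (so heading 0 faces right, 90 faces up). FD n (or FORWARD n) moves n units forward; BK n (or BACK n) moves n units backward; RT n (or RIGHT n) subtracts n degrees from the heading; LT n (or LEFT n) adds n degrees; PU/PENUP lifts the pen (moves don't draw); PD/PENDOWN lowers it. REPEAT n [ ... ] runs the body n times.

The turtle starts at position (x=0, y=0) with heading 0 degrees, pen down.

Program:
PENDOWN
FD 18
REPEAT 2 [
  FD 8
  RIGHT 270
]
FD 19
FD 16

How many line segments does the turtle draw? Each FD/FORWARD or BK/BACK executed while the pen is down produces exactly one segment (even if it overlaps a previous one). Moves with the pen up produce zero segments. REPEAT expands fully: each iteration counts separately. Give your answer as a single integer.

Answer: 5

Derivation:
Executing turtle program step by step:
Start: pos=(0,0), heading=0, pen down
PD: pen down
FD 18: (0,0) -> (18,0) [heading=0, draw]
REPEAT 2 [
  -- iteration 1/2 --
  FD 8: (18,0) -> (26,0) [heading=0, draw]
  RT 270: heading 0 -> 90
  -- iteration 2/2 --
  FD 8: (26,0) -> (26,8) [heading=90, draw]
  RT 270: heading 90 -> 180
]
FD 19: (26,8) -> (7,8) [heading=180, draw]
FD 16: (7,8) -> (-9,8) [heading=180, draw]
Final: pos=(-9,8), heading=180, 5 segment(s) drawn
Segments drawn: 5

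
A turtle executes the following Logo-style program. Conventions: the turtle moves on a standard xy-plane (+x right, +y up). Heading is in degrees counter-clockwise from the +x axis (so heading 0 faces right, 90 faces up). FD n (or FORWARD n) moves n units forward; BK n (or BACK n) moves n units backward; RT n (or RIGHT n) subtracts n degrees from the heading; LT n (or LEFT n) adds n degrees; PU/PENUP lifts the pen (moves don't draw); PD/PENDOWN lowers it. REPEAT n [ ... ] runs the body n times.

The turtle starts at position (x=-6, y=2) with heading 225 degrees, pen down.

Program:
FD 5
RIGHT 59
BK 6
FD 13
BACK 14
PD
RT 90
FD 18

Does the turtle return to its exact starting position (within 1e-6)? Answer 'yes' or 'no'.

Executing turtle program step by step:
Start: pos=(-6,2), heading=225, pen down
FD 5: (-6,2) -> (-9.536,-1.536) [heading=225, draw]
RT 59: heading 225 -> 166
BK 6: (-9.536,-1.536) -> (-3.714,-2.987) [heading=166, draw]
FD 13: (-3.714,-2.987) -> (-16.328,0.158) [heading=166, draw]
BK 14: (-16.328,0.158) -> (-2.743,-3.229) [heading=166, draw]
PD: pen down
RT 90: heading 166 -> 76
FD 18: (-2.743,-3.229) -> (1.611,14.236) [heading=76, draw]
Final: pos=(1.611,14.236), heading=76, 5 segment(s) drawn

Start position: (-6, 2)
Final position: (1.611, 14.236)
Distance = 14.41; >= 1e-6 -> NOT closed

Answer: no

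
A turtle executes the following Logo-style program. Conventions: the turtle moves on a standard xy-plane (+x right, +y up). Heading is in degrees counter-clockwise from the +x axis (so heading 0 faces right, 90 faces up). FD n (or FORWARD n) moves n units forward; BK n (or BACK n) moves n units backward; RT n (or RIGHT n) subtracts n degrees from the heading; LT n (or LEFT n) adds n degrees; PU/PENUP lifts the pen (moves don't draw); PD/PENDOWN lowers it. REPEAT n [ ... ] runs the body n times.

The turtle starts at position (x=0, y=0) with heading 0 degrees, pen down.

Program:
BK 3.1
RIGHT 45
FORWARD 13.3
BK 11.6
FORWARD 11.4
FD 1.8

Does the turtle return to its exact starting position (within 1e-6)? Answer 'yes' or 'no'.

Executing turtle program step by step:
Start: pos=(0,0), heading=0, pen down
BK 3.1: (0,0) -> (-3.1,0) [heading=0, draw]
RT 45: heading 0 -> 315
FD 13.3: (-3.1,0) -> (6.305,-9.405) [heading=315, draw]
BK 11.6: (6.305,-9.405) -> (-1.898,-1.202) [heading=315, draw]
FD 11.4: (-1.898,-1.202) -> (6.163,-9.263) [heading=315, draw]
FD 1.8: (6.163,-9.263) -> (7.436,-10.536) [heading=315, draw]
Final: pos=(7.436,-10.536), heading=315, 5 segment(s) drawn

Start position: (0, 0)
Final position: (7.436, -10.536)
Distance = 12.896; >= 1e-6 -> NOT closed

Answer: no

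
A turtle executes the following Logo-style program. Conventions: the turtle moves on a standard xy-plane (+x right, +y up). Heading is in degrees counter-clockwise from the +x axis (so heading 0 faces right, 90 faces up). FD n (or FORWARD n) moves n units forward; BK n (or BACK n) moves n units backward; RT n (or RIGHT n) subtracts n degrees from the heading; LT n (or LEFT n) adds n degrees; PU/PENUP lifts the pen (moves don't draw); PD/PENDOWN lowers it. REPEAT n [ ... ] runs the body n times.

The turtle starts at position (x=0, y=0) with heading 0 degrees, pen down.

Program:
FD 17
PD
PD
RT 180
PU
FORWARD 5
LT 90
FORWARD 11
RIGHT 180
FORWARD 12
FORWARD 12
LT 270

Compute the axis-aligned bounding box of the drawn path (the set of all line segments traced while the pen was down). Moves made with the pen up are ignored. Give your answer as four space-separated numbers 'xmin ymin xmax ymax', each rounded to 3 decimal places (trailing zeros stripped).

Answer: 0 0 17 0

Derivation:
Executing turtle program step by step:
Start: pos=(0,0), heading=0, pen down
FD 17: (0,0) -> (17,0) [heading=0, draw]
PD: pen down
PD: pen down
RT 180: heading 0 -> 180
PU: pen up
FD 5: (17,0) -> (12,0) [heading=180, move]
LT 90: heading 180 -> 270
FD 11: (12,0) -> (12,-11) [heading=270, move]
RT 180: heading 270 -> 90
FD 12: (12,-11) -> (12,1) [heading=90, move]
FD 12: (12,1) -> (12,13) [heading=90, move]
LT 270: heading 90 -> 0
Final: pos=(12,13), heading=0, 1 segment(s) drawn

Segment endpoints: x in {0, 17}, y in {0}
xmin=0, ymin=0, xmax=17, ymax=0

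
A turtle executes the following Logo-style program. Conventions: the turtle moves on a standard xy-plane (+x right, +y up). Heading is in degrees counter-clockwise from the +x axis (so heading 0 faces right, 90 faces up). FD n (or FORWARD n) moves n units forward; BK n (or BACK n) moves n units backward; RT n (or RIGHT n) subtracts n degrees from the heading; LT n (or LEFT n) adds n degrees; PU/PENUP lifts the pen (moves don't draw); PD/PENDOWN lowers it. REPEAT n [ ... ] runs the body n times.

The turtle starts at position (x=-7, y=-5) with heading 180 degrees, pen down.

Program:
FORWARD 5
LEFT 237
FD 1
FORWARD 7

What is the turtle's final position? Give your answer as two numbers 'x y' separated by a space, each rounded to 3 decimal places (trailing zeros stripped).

Answer: -7.643 1.709

Derivation:
Executing turtle program step by step:
Start: pos=(-7,-5), heading=180, pen down
FD 5: (-7,-5) -> (-12,-5) [heading=180, draw]
LT 237: heading 180 -> 57
FD 1: (-12,-5) -> (-11.455,-4.161) [heading=57, draw]
FD 7: (-11.455,-4.161) -> (-7.643,1.709) [heading=57, draw]
Final: pos=(-7.643,1.709), heading=57, 3 segment(s) drawn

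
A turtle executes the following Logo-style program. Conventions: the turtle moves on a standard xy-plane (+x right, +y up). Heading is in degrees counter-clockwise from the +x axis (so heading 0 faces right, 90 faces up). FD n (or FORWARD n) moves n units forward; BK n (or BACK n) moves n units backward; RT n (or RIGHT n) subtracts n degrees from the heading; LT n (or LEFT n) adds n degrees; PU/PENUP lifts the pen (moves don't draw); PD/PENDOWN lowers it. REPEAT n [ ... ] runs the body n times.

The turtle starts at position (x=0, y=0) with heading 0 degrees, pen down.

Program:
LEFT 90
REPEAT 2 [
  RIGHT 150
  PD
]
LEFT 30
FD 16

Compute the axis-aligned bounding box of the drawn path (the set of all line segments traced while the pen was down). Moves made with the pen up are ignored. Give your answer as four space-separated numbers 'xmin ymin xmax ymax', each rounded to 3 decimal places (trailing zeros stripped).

Executing turtle program step by step:
Start: pos=(0,0), heading=0, pen down
LT 90: heading 0 -> 90
REPEAT 2 [
  -- iteration 1/2 --
  RT 150: heading 90 -> 300
  PD: pen down
  -- iteration 2/2 --
  RT 150: heading 300 -> 150
  PD: pen down
]
LT 30: heading 150 -> 180
FD 16: (0,0) -> (-16,0) [heading=180, draw]
Final: pos=(-16,0), heading=180, 1 segment(s) drawn

Segment endpoints: x in {-16, 0}, y in {0, 0}
xmin=-16, ymin=0, xmax=0, ymax=0

Answer: -16 0 0 0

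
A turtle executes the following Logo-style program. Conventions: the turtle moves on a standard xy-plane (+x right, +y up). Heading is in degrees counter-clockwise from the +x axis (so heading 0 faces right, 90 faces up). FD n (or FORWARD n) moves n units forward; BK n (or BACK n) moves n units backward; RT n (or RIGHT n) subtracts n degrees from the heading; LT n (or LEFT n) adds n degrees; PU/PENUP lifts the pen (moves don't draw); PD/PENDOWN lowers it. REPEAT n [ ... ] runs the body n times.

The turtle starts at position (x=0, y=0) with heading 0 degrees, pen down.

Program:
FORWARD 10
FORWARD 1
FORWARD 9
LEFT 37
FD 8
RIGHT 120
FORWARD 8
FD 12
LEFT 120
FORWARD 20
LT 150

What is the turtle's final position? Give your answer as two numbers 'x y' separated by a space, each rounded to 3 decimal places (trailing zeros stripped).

Answer: 44.799 -3

Derivation:
Executing turtle program step by step:
Start: pos=(0,0), heading=0, pen down
FD 10: (0,0) -> (10,0) [heading=0, draw]
FD 1: (10,0) -> (11,0) [heading=0, draw]
FD 9: (11,0) -> (20,0) [heading=0, draw]
LT 37: heading 0 -> 37
FD 8: (20,0) -> (26.389,4.815) [heading=37, draw]
RT 120: heading 37 -> 277
FD 8: (26.389,4.815) -> (27.364,-3.126) [heading=277, draw]
FD 12: (27.364,-3.126) -> (28.826,-15.036) [heading=277, draw]
LT 120: heading 277 -> 37
FD 20: (28.826,-15.036) -> (44.799,-3) [heading=37, draw]
LT 150: heading 37 -> 187
Final: pos=(44.799,-3), heading=187, 7 segment(s) drawn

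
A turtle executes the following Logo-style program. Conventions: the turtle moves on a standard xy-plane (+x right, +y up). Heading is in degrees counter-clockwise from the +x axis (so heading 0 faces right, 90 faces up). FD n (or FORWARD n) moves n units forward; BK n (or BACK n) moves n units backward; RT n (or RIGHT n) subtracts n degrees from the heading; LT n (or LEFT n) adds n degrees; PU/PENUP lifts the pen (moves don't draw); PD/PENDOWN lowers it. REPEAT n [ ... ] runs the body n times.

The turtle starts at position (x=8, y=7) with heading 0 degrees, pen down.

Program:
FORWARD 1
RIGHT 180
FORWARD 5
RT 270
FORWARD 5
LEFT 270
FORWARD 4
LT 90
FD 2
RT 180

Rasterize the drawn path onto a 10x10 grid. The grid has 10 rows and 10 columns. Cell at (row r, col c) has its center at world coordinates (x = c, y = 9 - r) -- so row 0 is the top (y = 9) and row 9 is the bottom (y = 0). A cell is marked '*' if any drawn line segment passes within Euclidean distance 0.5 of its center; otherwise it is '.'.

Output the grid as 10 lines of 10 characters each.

Segment 0: (8,7) -> (9,7)
Segment 1: (9,7) -> (4,7)
Segment 2: (4,7) -> (4,2)
Segment 3: (4,2) -> (0,2)
Segment 4: (0,2) -> (0,-0)

Answer: ..........
..........
....******
....*.....
....*.....
....*.....
....*.....
*****.....
*.........
*.........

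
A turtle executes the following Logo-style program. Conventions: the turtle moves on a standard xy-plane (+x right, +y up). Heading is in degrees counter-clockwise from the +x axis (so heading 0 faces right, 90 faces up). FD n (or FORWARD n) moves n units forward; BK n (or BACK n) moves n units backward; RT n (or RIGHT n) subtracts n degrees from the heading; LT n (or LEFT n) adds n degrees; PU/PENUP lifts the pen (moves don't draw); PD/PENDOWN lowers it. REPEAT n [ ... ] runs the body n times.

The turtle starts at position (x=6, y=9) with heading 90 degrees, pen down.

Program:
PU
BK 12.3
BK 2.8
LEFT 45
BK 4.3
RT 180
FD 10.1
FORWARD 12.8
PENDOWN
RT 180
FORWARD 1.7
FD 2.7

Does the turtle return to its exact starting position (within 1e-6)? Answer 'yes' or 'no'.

Executing turtle program step by step:
Start: pos=(6,9), heading=90, pen down
PU: pen up
BK 12.3: (6,9) -> (6,-3.3) [heading=90, move]
BK 2.8: (6,-3.3) -> (6,-6.1) [heading=90, move]
LT 45: heading 90 -> 135
BK 4.3: (6,-6.1) -> (9.041,-9.141) [heading=135, move]
RT 180: heading 135 -> 315
FD 10.1: (9.041,-9.141) -> (16.182,-16.282) [heading=315, move]
FD 12.8: (16.182,-16.282) -> (25.233,-25.333) [heading=315, move]
PD: pen down
RT 180: heading 315 -> 135
FD 1.7: (25.233,-25.333) -> (24.031,-24.131) [heading=135, draw]
FD 2.7: (24.031,-24.131) -> (22.122,-22.222) [heading=135, draw]
Final: pos=(22.122,-22.222), heading=135, 2 segment(s) drawn

Start position: (6, 9)
Final position: (22.122, -22.222)
Distance = 35.139; >= 1e-6 -> NOT closed

Answer: no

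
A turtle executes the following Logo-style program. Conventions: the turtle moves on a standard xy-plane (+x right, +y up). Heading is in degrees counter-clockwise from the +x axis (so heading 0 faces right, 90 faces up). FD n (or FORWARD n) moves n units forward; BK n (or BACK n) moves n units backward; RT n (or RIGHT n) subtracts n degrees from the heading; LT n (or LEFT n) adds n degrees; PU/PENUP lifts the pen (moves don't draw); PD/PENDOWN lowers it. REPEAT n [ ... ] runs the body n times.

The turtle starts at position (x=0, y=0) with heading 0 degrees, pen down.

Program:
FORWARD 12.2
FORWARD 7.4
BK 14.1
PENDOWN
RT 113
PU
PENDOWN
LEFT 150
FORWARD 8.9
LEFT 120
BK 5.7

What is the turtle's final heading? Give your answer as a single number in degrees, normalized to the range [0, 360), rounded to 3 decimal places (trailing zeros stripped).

Answer: 157

Derivation:
Executing turtle program step by step:
Start: pos=(0,0), heading=0, pen down
FD 12.2: (0,0) -> (12.2,0) [heading=0, draw]
FD 7.4: (12.2,0) -> (19.6,0) [heading=0, draw]
BK 14.1: (19.6,0) -> (5.5,0) [heading=0, draw]
PD: pen down
RT 113: heading 0 -> 247
PU: pen up
PD: pen down
LT 150: heading 247 -> 37
FD 8.9: (5.5,0) -> (12.608,5.356) [heading=37, draw]
LT 120: heading 37 -> 157
BK 5.7: (12.608,5.356) -> (17.855,3.129) [heading=157, draw]
Final: pos=(17.855,3.129), heading=157, 5 segment(s) drawn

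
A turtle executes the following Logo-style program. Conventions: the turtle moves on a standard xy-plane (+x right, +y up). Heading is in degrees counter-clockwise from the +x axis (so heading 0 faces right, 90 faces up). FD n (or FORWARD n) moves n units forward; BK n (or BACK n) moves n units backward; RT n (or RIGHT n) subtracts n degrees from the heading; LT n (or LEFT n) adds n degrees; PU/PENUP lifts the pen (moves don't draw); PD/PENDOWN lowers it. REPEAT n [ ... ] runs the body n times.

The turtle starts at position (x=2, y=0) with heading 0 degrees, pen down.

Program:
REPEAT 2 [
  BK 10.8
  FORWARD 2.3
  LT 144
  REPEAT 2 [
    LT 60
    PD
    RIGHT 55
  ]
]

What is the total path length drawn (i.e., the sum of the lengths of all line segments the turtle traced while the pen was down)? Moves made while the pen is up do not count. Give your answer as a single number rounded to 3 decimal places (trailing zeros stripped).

Answer: 26.2

Derivation:
Executing turtle program step by step:
Start: pos=(2,0), heading=0, pen down
REPEAT 2 [
  -- iteration 1/2 --
  BK 10.8: (2,0) -> (-8.8,0) [heading=0, draw]
  FD 2.3: (-8.8,0) -> (-6.5,0) [heading=0, draw]
  LT 144: heading 0 -> 144
  REPEAT 2 [
    -- iteration 1/2 --
    LT 60: heading 144 -> 204
    PD: pen down
    RT 55: heading 204 -> 149
    -- iteration 2/2 --
    LT 60: heading 149 -> 209
    PD: pen down
    RT 55: heading 209 -> 154
  ]
  -- iteration 2/2 --
  BK 10.8: (-6.5,0) -> (3.207,-4.734) [heading=154, draw]
  FD 2.3: (3.207,-4.734) -> (1.14,-3.726) [heading=154, draw]
  LT 144: heading 154 -> 298
  REPEAT 2 [
    -- iteration 1/2 --
    LT 60: heading 298 -> 358
    PD: pen down
    RT 55: heading 358 -> 303
    -- iteration 2/2 --
    LT 60: heading 303 -> 3
    PD: pen down
    RT 55: heading 3 -> 308
  ]
]
Final: pos=(1.14,-3.726), heading=308, 4 segment(s) drawn

Segment lengths:
  seg 1: (2,0) -> (-8.8,0), length = 10.8
  seg 2: (-8.8,0) -> (-6.5,0), length = 2.3
  seg 3: (-6.5,0) -> (3.207,-4.734), length = 10.8
  seg 4: (3.207,-4.734) -> (1.14,-3.726), length = 2.3
Total = 26.2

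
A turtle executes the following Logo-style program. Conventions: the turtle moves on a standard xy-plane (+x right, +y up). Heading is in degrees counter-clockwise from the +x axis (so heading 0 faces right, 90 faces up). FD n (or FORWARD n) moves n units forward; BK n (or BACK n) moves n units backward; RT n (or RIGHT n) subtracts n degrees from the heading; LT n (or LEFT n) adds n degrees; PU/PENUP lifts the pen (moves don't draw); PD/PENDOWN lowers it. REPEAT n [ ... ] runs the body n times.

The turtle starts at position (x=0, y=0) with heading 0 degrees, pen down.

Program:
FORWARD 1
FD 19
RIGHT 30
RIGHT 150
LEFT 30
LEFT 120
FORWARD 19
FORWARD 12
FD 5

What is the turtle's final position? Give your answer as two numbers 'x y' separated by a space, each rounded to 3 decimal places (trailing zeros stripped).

Answer: 51.177 -18

Derivation:
Executing turtle program step by step:
Start: pos=(0,0), heading=0, pen down
FD 1: (0,0) -> (1,0) [heading=0, draw]
FD 19: (1,0) -> (20,0) [heading=0, draw]
RT 30: heading 0 -> 330
RT 150: heading 330 -> 180
LT 30: heading 180 -> 210
LT 120: heading 210 -> 330
FD 19: (20,0) -> (36.454,-9.5) [heading=330, draw]
FD 12: (36.454,-9.5) -> (46.847,-15.5) [heading=330, draw]
FD 5: (46.847,-15.5) -> (51.177,-18) [heading=330, draw]
Final: pos=(51.177,-18), heading=330, 5 segment(s) drawn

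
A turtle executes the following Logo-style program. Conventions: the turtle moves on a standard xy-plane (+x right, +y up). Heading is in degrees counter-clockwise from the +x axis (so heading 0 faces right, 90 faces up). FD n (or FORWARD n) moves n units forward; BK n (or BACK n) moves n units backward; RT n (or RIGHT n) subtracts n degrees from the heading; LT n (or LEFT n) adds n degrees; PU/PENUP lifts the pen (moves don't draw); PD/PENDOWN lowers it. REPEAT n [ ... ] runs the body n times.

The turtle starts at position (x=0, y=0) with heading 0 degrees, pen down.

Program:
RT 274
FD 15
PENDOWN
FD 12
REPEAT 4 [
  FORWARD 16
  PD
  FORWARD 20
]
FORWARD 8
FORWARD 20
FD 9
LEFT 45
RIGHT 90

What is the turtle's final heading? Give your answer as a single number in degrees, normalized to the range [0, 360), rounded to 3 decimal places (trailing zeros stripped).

Answer: 41

Derivation:
Executing turtle program step by step:
Start: pos=(0,0), heading=0, pen down
RT 274: heading 0 -> 86
FD 15: (0,0) -> (1.046,14.963) [heading=86, draw]
PD: pen down
FD 12: (1.046,14.963) -> (1.883,26.934) [heading=86, draw]
REPEAT 4 [
  -- iteration 1/4 --
  FD 16: (1.883,26.934) -> (3,42.895) [heading=86, draw]
  PD: pen down
  FD 20: (3,42.895) -> (4.395,62.847) [heading=86, draw]
  -- iteration 2/4 --
  FD 16: (4.395,62.847) -> (5.511,78.808) [heading=86, draw]
  PD: pen down
  FD 20: (5.511,78.808) -> (6.906,98.759) [heading=86, draw]
  -- iteration 3/4 --
  FD 16: (6.906,98.759) -> (8.022,114.72) [heading=86, draw]
  PD: pen down
  FD 20: (8.022,114.72) -> (9.417,134.671) [heading=86, draw]
  -- iteration 4/4 --
  FD 16: (9.417,134.671) -> (10.533,150.632) [heading=86, draw]
  PD: pen down
  FD 20: (10.533,150.632) -> (11.928,170.583) [heading=86, draw]
]
FD 8: (11.928,170.583) -> (12.486,178.564) [heading=86, draw]
FD 20: (12.486,178.564) -> (13.882,198.515) [heading=86, draw]
FD 9: (13.882,198.515) -> (14.509,207.493) [heading=86, draw]
LT 45: heading 86 -> 131
RT 90: heading 131 -> 41
Final: pos=(14.509,207.493), heading=41, 13 segment(s) drawn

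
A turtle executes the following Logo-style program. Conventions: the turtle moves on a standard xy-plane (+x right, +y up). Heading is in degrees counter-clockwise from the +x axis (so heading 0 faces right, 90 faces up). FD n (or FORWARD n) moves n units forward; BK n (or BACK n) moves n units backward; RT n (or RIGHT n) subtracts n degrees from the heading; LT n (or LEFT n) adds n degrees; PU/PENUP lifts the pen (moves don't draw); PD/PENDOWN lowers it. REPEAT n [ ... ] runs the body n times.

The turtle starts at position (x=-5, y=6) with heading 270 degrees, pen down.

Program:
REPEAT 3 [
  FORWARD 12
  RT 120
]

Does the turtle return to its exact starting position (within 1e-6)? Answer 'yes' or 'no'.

Answer: yes

Derivation:
Executing turtle program step by step:
Start: pos=(-5,6), heading=270, pen down
REPEAT 3 [
  -- iteration 1/3 --
  FD 12: (-5,6) -> (-5,-6) [heading=270, draw]
  RT 120: heading 270 -> 150
  -- iteration 2/3 --
  FD 12: (-5,-6) -> (-15.392,0) [heading=150, draw]
  RT 120: heading 150 -> 30
  -- iteration 3/3 --
  FD 12: (-15.392,0) -> (-5,6) [heading=30, draw]
  RT 120: heading 30 -> 270
]
Final: pos=(-5,6), heading=270, 3 segment(s) drawn

Start position: (-5, 6)
Final position: (-5, 6)
Distance = 0; < 1e-6 -> CLOSED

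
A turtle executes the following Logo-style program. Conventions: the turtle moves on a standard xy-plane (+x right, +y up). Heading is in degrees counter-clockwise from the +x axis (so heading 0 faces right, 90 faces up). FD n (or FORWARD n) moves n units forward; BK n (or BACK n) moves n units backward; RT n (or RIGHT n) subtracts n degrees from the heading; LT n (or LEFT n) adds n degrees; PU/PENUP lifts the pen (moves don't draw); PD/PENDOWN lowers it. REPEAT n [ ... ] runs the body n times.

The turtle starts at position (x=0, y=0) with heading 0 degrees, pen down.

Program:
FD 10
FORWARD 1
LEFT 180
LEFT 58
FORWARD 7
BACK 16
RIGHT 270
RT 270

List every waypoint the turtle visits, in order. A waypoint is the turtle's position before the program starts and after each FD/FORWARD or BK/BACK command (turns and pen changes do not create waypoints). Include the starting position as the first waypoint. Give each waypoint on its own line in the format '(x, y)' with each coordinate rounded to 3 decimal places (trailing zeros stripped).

Executing turtle program step by step:
Start: pos=(0,0), heading=0, pen down
FD 10: (0,0) -> (10,0) [heading=0, draw]
FD 1: (10,0) -> (11,0) [heading=0, draw]
LT 180: heading 0 -> 180
LT 58: heading 180 -> 238
FD 7: (11,0) -> (7.291,-5.936) [heading=238, draw]
BK 16: (7.291,-5.936) -> (15.769,7.632) [heading=238, draw]
RT 270: heading 238 -> 328
RT 270: heading 328 -> 58
Final: pos=(15.769,7.632), heading=58, 4 segment(s) drawn
Waypoints (5 total):
(0, 0)
(10, 0)
(11, 0)
(7.291, -5.936)
(15.769, 7.632)

Answer: (0, 0)
(10, 0)
(11, 0)
(7.291, -5.936)
(15.769, 7.632)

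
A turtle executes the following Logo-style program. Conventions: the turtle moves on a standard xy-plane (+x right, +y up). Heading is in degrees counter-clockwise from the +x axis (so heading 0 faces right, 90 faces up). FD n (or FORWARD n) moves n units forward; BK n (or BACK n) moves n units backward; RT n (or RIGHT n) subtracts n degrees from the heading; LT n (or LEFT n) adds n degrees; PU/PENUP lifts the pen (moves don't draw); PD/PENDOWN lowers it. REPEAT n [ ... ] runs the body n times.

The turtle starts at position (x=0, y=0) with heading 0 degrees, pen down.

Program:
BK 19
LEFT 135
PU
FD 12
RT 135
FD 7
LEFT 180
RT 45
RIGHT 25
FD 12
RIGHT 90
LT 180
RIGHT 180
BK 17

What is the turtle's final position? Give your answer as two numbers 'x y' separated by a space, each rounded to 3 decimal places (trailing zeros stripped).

Executing turtle program step by step:
Start: pos=(0,0), heading=0, pen down
BK 19: (0,0) -> (-19,0) [heading=0, draw]
LT 135: heading 0 -> 135
PU: pen up
FD 12: (-19,0) -> (-27.485,8.485) [heading=135, move]
RT 135: heading 135 -> 0
FD 7: (-27.485,8.485) -> (-20.485,8.485) [heading=0, move]
LT 180: heading 0 -> 180
RT 45: heading 180 -> 135
RT 25: heading 135 -> 110
FD 12: (-20.485,8.485) -> (-24.59,19.762) [heading=110, move]
RT 90: heading 110 -> 20
LT 180: heading 20 -> 200
RT 180: heading 200 -> 20
BK 17: (-24.59,19.762) -> (-40.564,13.947) [heading=20, move]
Final: pos=(-40.564,13.947), heading=20, 1 segment(s) drawn

Answer: -40.564 13.947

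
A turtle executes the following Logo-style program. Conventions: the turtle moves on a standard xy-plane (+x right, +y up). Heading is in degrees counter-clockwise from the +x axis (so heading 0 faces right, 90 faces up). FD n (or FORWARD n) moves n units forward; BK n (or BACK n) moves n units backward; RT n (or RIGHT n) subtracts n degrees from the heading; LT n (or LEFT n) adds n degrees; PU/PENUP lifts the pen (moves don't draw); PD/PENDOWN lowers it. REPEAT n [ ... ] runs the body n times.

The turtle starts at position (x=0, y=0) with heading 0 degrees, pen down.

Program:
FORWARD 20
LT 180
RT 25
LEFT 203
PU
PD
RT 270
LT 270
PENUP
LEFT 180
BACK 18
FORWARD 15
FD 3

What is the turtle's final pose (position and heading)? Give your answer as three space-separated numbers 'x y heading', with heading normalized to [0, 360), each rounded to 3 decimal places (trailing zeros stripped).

Executing turtle program step by step:
Start: pos=(0,0), heading=0, pen down
FD 20: (0,0) -> (20,0) [heading=0, draw]
LT 180: heading 0 -> 180
RT 25: heading 180 -> 155
LT 203: heading 155 -> 358
PU: pen up
PD: pen down
RT 270: heading 358 -> 88
LT 270: heading 88 -> 358
PU: pen up
LT 180: heading 358 -> 178
BK 18: (20,0) -> (37.989,-0.628) [heading=178, move]
FD 15: (37.989,-0.628) -> (22.998,-0.105) [heading=178, move]
FD 3: (22.998,-0.105) -> (20,0) [heading=178, move]
Final: pos=(20,0), heading=178, 1 segment(s) drawn

Answer: 20 0 178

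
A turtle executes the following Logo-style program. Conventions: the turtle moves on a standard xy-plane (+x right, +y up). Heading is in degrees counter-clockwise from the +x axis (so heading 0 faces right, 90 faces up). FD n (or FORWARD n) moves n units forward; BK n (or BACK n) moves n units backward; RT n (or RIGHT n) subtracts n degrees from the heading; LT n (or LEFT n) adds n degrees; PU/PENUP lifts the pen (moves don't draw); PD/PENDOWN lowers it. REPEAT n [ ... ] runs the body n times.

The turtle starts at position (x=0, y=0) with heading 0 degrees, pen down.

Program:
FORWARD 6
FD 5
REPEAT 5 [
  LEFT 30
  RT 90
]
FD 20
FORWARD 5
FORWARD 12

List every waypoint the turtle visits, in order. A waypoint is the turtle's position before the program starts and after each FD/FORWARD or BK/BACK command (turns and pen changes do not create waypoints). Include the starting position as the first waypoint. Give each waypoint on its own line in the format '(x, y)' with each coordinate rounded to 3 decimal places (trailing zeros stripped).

Answer: (0, 0)
(6, 0)
(11, 0)
(21, 17.321)
(23.5, 21.651)
(29.5, 32.043)

Derivation:
Executing turtle program step by step:
Start: pos=(0,0), heading=0, pen down
FD 6: (0,0) -> (6,0) [heading=0, draw]
FD 5: (6,0) -> (11,0) [heading=0, draw]
REPEAT 5 [
  -- iteration 1/5 --
  LT 30: heading 0 -> 30
  RT 90: heading 30 -> 300
  -- iteration 2/5 --
  LT 30: heading 300 -> 330
  RT 90: heading 330 -> 240
  -- iteration 3/5 --
  LT 30: heading 240 -> 270
  RT 90: heading 270 -> 180
  -- iteration 4/5 --
  LT 30: heading 180 -> 210
  RT 90: heading 210 -> 120
  -- iteration 5/5 --
  LT 30: heading 120 -> 150
  RT 90: heading 150 -> 60
]
FD 20: (11,0) -> (21,17.321) [heading=60, draw]
FD 5: (21,17.321) -> (23.5,21.651) [heading=60, draw]
FD 12: (23.5,21.651) -> (29.5,32.043) [heading=60, draw]
Final: pos=(29.5,32.043), heading=60, 5 segment(s) drawn
Waypoints (6 total):
(0, 0)
(6, 0)
(11, 0)
(21, 17.321)
(23.5, 21.651)
(29.5, 32.043)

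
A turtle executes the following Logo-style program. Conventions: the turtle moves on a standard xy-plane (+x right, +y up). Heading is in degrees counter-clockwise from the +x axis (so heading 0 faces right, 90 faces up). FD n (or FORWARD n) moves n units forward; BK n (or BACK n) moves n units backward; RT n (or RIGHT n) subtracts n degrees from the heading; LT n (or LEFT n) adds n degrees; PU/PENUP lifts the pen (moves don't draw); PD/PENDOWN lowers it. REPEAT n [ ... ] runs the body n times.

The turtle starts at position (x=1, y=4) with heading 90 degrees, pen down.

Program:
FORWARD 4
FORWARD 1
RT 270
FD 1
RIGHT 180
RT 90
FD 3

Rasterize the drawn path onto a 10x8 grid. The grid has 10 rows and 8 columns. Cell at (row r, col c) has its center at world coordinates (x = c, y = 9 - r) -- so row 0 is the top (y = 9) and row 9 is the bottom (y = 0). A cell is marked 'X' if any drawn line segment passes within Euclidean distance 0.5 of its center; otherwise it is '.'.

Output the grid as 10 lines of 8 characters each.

Segment 0: (1,4) -> (1,8)
Segment 1: (1,8) -> (1,9)
Segment 2: (1,9) -> (0,9)
Segment 3: (0,9) -> (0,6)

Answer: XX......
XX......
XX......
XX......
.X......
.X......
........
........
........
........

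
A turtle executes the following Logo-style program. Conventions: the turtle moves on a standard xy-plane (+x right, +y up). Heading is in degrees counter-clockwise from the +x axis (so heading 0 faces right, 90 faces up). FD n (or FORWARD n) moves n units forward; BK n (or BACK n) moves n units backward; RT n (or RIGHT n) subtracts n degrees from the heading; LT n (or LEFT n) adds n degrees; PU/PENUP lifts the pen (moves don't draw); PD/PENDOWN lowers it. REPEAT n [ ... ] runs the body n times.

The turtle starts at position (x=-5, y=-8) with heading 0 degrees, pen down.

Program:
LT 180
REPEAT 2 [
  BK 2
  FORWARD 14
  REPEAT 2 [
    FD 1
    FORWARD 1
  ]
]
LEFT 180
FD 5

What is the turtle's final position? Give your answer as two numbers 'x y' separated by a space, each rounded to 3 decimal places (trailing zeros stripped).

Executing turtle program step by step:
Start: pos=(-5,-8), heading=0, pen down
LT 180: heading 0 -> 180
REPEAT 2 [
  -- iteration 1/2 --
  BK 2: (-5,-8) -> (-3,-8) [heading=180, draw]
  FD 14: (-3,-8) -> (-17,-8) [heading=180, draw]
  REPEAT 2 [
    -- iteration 1/2 --
    FD 1: (-17,-8) -> (-18,-8) [heading=180, draw]
    FD 1: (-18,-8) -> (-19,-8) [heading=180, draw]
    -- iteration 2/2 --
    FD 1: (-19,-8) -> (-20,-8) [heading=180, draw]
    FD 1: (-20,-8) -> (-21,-8) [heading=180, draw]
  ]
  -- iteration 2/2 --
  BK 2: (-21,-8) -> (-19,-8) [heading=180, draw]
  FD 14: (-19,-8) -> (-33,-8) [heading=180, draw]
  REPEAT 2 [
    -- iteration 1/2 --
    FD 1: (-33,-8) -> (-34,-8) [heading=180, draw]
    FD 1: (-34,-8) -> (-35,-8) [heading=180, draw]
    -- iteration 2/2 --
    FD 1: (-35,-8) -> (-36,-8) [heading=180, draw]
    FD 1: (-36,-8) -> (-37,-8) [heading=180, draw]
  ]
]
LT 180: heading 180 -> 0
FD 5: (-37,-8) -> (-32,-8) [heading=0, draw]
Final: pos=(-32,-8), heading=0, 13 segment(s) drawn

Answer: -32 -8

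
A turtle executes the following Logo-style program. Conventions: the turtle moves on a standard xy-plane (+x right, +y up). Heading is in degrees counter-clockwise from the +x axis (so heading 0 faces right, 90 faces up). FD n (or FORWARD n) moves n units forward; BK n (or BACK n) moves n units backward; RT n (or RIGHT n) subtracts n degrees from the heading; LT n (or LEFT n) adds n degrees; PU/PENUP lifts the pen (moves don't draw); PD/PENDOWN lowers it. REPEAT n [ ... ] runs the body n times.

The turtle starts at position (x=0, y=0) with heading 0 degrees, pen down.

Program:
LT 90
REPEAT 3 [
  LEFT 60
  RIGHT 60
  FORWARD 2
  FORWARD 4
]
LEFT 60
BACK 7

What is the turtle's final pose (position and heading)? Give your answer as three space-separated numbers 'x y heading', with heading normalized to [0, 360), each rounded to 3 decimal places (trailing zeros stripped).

Executing turtle program step by step:
Start: pos=(0,0), heading=0, pen down
LT 90: heading 0 -> 90
REPEAT 3 [
  -- iteration 1/3 --
  LT 60: heading 90 -> 150
  RT 60: heading 150 -> 90
  FD 2: (0,0) -> (0,2) [heading=90, draw]
  FD 4: (0,2) -> (0,6) [heading=90, draw]
  -- iteration 2/3 --
  LT 60: heading 90 -> 150
  RT 60: heading 150 -> 90
  FD 2: (0,6) -> (0,8) [heading=90, draw]
  FD 4: (0,8) -> (0,12) [heading=90, draw]
  -- iteration 3/3 --
  LT 60: heading 90 -> 150
  RT 60: heading 150 -> 90
  FD 2: (0,12) -> (0,14) [heading=90, draw]
  FD 4: (0,14) -> (0,18) [heading=90, draw]
]
LT 60: heading 90 -> 150
BK 7: (0,18) -> (6.062,14.5) [heading=150, draw]
Final: pos=(6.062,14.5), heading=150, 7 segment(s) drawn

Answer: 6.062 14.5 150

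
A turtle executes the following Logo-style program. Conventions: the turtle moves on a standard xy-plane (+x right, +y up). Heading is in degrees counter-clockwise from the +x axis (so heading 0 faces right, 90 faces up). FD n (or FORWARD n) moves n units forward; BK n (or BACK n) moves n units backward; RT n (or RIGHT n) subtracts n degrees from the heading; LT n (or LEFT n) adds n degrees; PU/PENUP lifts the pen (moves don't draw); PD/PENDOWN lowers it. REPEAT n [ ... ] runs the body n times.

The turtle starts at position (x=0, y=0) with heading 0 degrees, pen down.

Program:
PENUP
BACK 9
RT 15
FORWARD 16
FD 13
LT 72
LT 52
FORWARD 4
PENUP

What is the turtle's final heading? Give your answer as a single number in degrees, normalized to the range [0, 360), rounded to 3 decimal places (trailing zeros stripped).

Executing turtle program step by step:
Start: pos=(0,0), heading=0, pen down
PU: pen up
BK 9: (0,0) -> (-9,0) [heading=0, move]
RT 15: heading 0 -> 345
FD 16: (-9,0) -> (6.455,-4.141) [heading=345, move]
FD 13: (6.455,-4.141) -> (19.012,-7.506) [heading=345, move]
LT 72: heading 345 -> 57
LT 52: heading 57 -> 109
FD 4: (19.012,-7.506) -> (17.71,-3.724) [heading=109, move]
PU: pen up
Final: pos=(17.71,-3.724), heading=109, 0 segment(s) drawn

Answer: 109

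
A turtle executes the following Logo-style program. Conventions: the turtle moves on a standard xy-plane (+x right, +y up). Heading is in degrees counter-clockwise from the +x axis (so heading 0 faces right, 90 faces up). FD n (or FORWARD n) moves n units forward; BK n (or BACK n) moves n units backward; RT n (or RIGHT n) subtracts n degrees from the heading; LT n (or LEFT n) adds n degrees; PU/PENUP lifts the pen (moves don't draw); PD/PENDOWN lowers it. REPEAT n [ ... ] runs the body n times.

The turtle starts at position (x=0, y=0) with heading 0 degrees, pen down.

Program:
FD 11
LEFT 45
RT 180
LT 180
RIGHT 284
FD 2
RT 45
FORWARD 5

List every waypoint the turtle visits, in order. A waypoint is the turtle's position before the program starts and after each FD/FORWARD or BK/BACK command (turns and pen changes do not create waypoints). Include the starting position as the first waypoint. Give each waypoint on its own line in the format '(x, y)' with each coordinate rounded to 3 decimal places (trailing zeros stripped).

Answer: (0, 0)
(11, 0)
(9.97, 1.714)
(11.18, 6.566)

Derivation:
Executing turtle program step by step:
Start: pos=(0,0), heading=0, pen down
FD 11: (0,0) -> (11,0) [heading=0, draw]
LT 45: heading 0 -> 45
RT 180: heading 45 -> 225
LT 180: heading 225 -> 45
RT 284: heading 45 -> 121
FD 2: (11,0) -> (9.97,1.714) [heading=121, draw]
RT 45: heading 121 -> 76
FD 5: (9.97,1.714) -> (11.18,6.566) [heading=76, draw]
Final: pos=(11.18,6.566), heading=76, 3 segment(s) drawn
Waypoints (4 total):
(0, 0)
(11, 0)
(9.97, 1.714)
(11.18, 6.566)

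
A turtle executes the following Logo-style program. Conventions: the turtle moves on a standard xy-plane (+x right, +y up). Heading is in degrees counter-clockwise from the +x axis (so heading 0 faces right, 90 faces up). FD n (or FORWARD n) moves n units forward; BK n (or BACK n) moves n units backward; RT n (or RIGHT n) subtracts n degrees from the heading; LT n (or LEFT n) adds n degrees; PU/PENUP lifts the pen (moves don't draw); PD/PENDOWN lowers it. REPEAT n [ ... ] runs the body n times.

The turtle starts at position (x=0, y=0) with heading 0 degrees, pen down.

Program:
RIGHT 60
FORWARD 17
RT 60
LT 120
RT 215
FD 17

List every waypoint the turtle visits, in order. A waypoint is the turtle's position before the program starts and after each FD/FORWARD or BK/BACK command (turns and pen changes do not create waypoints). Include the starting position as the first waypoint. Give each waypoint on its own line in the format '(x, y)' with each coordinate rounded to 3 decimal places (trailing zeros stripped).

Executing turtle program step by step:
Start: pos=(0,0), heading=0, pen down
RT 60: heading 0 -> 300
FD 17: (0,0) -> (8.5,-14.722) [heading=300, draw]
RT 60: heading 300 -> 240
LT 120: heading 240 -> 0
RT 215: heading 0 -> 145
FD 17: (8.5,-14.722) -> (-5.426,-4.972) [heading=145, draw]
Final: pos=(-5.426,-4.972), heading=145, 2 segment(s) drawn
Waypoints (3 total):
(0, 0)
(8.5, -14.722)
(-5.426, -4.972)

Answer: (0, 0)
(8.5, -14.722)
(-5.426, -4.972)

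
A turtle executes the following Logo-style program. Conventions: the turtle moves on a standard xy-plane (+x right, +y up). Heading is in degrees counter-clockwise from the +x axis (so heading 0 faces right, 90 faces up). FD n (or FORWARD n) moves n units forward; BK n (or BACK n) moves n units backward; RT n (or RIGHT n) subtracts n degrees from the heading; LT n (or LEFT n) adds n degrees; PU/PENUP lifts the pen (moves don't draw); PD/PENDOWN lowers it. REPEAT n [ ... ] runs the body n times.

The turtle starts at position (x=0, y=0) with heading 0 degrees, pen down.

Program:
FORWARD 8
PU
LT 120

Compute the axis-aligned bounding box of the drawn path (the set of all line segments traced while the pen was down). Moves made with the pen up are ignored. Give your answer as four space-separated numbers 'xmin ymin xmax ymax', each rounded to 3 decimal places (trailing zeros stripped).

Answer: 0 0 8 0

Derivation:
Executing turtle program step by step:
Start: pos=(0,0), heading=0, pen down
FD 8: (0,0) -> (8,0) [heading=0, draw]
PU: pen up
LT 120: heading 0 -> 120
Final: pos=(8,0), heading=120, 1 segment(s) drawn

Segment endpoints: x in {0, 8}, y in {0}
xmin=0, ymin=0, xmax=8, ymax=0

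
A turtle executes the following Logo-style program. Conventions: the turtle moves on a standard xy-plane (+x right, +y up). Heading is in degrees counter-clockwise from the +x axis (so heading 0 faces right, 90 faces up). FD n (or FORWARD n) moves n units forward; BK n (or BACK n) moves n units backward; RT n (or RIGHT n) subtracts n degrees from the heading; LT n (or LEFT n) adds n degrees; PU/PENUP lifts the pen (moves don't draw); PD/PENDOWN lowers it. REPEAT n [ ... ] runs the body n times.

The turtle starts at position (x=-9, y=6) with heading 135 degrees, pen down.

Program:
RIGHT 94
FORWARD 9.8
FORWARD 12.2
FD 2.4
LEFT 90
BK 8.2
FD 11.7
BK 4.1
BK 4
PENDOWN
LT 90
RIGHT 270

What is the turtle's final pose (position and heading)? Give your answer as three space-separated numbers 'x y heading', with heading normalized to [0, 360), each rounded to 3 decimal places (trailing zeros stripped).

Answer: 12.433 18.536 311

Derivation:
Executing turtle program step by step:
Start: pos=(-9,6), heading=135, pen down
RT 94: heading 135 -> 41
FD 9.8: (-9,6) -> (-1.604,12.429) [heading=41, draw]
FD 12.2: (-1.604,12.429) -> (7.604,20.433) [heading=41, draw]
FD 2.4: (7.604,20.433) -> (9.415,22.008) [heading=41, draw]
LT 90: heading 41 -> 131
BK 8.2: (9.415,22.008) -> (14.795,15.819) [heading=131, draw]
FD 11.7: (14.795,15.819) -> (7.119,24.649) [heading=131, draw]
BK 4.1: (7.119,24.649) -> (9.809,21.555) [heading=131, draw]
BK 4: (9.809,21.555) -> (12.433,18.536) [heading=131, draw]
PD: pen down
LT 90: heading 131 -> 221
RT 270: heading 221 -> 311
Final: pos=(12.433,18.536), heading=311, 7 segment(s) drawn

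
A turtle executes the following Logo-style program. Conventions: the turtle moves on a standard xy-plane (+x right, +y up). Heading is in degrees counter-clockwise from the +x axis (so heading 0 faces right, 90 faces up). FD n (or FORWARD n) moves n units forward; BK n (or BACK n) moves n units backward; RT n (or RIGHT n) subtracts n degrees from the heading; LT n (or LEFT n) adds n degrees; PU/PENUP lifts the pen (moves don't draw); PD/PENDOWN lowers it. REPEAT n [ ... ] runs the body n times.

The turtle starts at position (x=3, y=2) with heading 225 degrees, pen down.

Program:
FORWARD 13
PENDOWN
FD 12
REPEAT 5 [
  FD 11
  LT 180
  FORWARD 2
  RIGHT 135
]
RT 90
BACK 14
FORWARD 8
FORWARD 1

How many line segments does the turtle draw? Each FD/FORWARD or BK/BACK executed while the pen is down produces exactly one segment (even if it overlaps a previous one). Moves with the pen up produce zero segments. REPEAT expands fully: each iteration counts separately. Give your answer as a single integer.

Executing turtle program step by step:
Start: pos=(3,2), heading=225, pen down
FD 13: (3,2) -> (-6.192,-7.192) [heading=225, draw]
PD: pen down
FD 12: (-6.192,-7.192) -> (-14.678,-15.678) [heading=225, draw]
REPEAT 5 [
  -- iteration 1/5 --
  FD 11: (-14.678,-15.678) -> (-22.456,-23.456) [heading=225, draw]
  LT 180: heading 225 -> 45
  FD 2: (-22.456,-23.456) -> (-21.042,-22.042) [heading=45, draw]
  RT 135: heading 45 -> 270
  -- iteration 2/5 --
  FD 11: (-21.042,-22.042) -> (-21.042,-33.042) [heading=270, draw]
  LT 180: heading 270 -> 90
  FD 2: (-21.042,-33.042) -> (-21.042,-31.042) [heading=90, draw]
  RT 135: heading 90 -> 315
  -- iteration 3/5 --
  FD 11: (-21.042,-31.042) -> (-13.263,-38.82) [heading=315, draw]
  LT 180: heading 315 -> 135
  FD 2: (-13.263,-38.82) -> (-14.678,-37.406) [heading=135, draw]
  RT 135: heading 135 -> 0
  -- iteration 4/5 --
  FD 11: (-14.678,-37.406) -> (-3.678,-37.406) [heading=0, draw]
  LT 180: heading 0 -> 180
  FD 2: (-3.678,-37.406) -> (-5.678,-37.406) [heading=180, draw]
  RT 135: heading 180 -> 45
  -- iteration 5/5 --
  FD 11: (-5.678,-37.406) -> (2.101,-29.627) [heading=45, draw]
  LT 180: heading 45 -> 225
  FD 2: (2.101,-29.627) -> (0.686,-31.042) [heading=225, draw]
  RT 135: heading 225 -> 90
]
RT 90: heading 90 -> 0
BK 14: (0.686,-31.042) -> (-13.314,-31.042) [heading=0, draw]
FD 8: (-13.314,-31.042) -> (-5.314,-31.042) [heading=0, draw]
FD 1: (-5.314,-31.042) -> (-4.314,-31.042) [heading=0, draw]
Final: pos=(-4.314,-31.042), heading=0, 15 segment(s) drawn
Segments drawn: 15

Answer: 15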